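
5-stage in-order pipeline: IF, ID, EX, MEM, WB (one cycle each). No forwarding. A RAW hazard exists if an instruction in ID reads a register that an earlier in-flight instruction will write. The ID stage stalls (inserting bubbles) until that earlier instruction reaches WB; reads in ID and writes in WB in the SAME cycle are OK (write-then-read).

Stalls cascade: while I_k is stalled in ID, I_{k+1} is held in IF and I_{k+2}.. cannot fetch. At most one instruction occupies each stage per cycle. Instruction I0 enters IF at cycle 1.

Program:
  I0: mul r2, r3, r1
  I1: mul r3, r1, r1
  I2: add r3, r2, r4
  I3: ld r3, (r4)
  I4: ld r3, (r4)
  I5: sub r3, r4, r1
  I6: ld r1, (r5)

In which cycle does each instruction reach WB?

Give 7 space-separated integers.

Answer: 5 6 8 9 10 11 12

Derivation:
I0 mul r2 <- r3,r1: IF@1 ID@2 stall=0 (-) EX@3 MEM@4 WB@5
I1 mul r3 <- r1,r1: IF@2 ID@3 stall=0 (-) EX@4 MEM@5 WB@6
I2 add r3 <- r2,r4: IF@3 ID@4 stall=1 (RAW on I0.r2 (WB@5)) EX@6 MEM@7 WB@8
I3 ld r3 <- r4: IF@4 ID@6 stall=0 (-) EX@7 MEM@8 WB@9
I4 ld r3 <- r4: IF@6 ID@7 stall=0 (-) EX@8 MEM@9 WB@10
I5 sub r3 <- r4,r1: IF@7 ID@8 stall=0 (-) EX@9 MEM@10 WB@11
I6 ld r1 <- r5: IF@8 ID@9 stall=0 (-) EX@10 MEM@11 WB@12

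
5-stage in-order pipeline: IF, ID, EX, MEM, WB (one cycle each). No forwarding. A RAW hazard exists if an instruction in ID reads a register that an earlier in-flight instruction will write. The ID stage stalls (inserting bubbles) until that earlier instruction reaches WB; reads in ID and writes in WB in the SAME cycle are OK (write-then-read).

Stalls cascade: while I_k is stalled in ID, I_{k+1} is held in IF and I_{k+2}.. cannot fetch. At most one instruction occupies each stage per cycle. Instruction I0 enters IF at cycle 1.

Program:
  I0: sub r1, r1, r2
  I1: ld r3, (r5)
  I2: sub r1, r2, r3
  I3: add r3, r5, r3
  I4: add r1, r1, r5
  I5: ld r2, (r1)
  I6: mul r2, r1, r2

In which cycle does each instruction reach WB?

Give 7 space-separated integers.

I0 sub r1 <- r1,r2: IF@1 ID@2 stall=0 (-) EX@3 MEM@4 WB@5
I1 ld r3 <- r5: IF@2 ID@3 stall=0 (-) EX@4 MEM@5 WB@6
I2 sub r1 <- r2,r3: IF@3 ID@4 stall=2 (RAW on I1.r3 (WB@6)) EX@7 MEM@8 WB@9
I3 add r3 <- r5,r3: IF@4 ID@7 stall=0 (-) EX@8 MEM@9 WB@10
I4 add r1 <- r1,r5: IF@7 ID@8 stall=1 (RAW on I2.r1 (WB@9)) EX@10 MEM@11 WB@12
I5 ld r2 <- r1: IF@8 ID@10 stall=2 (RAW on I4.r1 (WB@12)) EX@13 MEM@14 WB@15
I6 mul r2 <- r1,r2: IF@10 ID@13 stall=2 (RAW on I5.r2 (WB@15)) EX@16 MEM@17 WB@18

Answer: 5 6 9 10 12 15 18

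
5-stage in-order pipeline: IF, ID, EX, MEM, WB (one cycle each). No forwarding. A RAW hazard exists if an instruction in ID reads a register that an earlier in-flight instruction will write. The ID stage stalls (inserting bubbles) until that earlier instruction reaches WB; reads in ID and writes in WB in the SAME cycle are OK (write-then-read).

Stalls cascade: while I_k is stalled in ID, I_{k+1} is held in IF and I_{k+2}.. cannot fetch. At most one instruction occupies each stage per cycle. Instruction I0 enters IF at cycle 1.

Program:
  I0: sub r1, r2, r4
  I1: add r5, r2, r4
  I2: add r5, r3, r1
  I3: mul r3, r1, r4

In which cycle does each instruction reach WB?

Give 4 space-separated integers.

Answer: 5 6 8 9

Derivation:
I0 sub r1 <- r2,r4: IF@1 ID@2 stall=0 (-) EX@3 MEM@4 WB@5
I1 add r5 <- r2,r4: IF@2 ID@3 stall=0 (-) EX@4 MEM@5 WB@6
I2 add r5 <- r3,r1: IF@3 ID@4 stall=1 (RAW on I0.r1 (WB@5)) EX@6 MEM@7 WB@8
I3 mul r3 <- r1,r4: IF@4 ID@6 stall=0 (-) EX@7 MEM@8 WB@9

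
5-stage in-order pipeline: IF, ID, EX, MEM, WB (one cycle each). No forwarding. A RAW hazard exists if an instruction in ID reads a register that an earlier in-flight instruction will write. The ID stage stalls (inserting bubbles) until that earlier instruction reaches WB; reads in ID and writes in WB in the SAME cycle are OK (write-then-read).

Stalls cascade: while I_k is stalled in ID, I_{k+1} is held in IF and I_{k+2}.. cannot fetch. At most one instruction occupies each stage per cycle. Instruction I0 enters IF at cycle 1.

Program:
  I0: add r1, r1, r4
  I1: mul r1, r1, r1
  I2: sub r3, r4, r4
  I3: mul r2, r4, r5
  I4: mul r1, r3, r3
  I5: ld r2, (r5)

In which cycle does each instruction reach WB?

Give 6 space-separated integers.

Answer: 5 8 9 10 12 13

Derivation:
I0 add r1 <- r1,r4: IF@1 ID@2 stall=0 (-) EX@3 MEM@4 WB@5
I1 mul r1 <- r1,r1: IF@2 ID@3 stall=2 (RAW on I0.r1 (WB@5)) EX@6 MEM@7 WB@8
I2 sub r3 <- r4,r4: IF@3 ID@6 stall=0 (-) EX@7 MEM@8 WB@9
I3 mul r2 <- r4,r5: IF@6 ID@7 stall=0 (-) EX@8 MEM@9 WB@10
I4 mul r1 <- r3,r3: IF@7 ID@8 stall=1 (RAW on I2.r3 (WB@9)) EX@10 MEM@11 WB@12
I5 ld r2 <- r5: IF@8 ID@10 stall=0 (-) EX@11 MEM@12 WB@13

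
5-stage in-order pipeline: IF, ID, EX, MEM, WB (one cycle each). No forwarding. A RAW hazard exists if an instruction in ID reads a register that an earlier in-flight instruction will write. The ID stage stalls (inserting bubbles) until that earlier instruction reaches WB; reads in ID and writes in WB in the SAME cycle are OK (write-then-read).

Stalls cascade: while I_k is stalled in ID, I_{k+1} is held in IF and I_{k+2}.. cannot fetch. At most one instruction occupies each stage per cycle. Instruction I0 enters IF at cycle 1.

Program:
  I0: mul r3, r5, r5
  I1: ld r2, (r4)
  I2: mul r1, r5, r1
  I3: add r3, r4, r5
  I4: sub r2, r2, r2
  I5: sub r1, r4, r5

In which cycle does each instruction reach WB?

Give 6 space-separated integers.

Answer: 5 6 7 8 9 10

Derivation:
I0 mul r3 <- r5,r5: IF@1 ID@2 stall=0 (-) EX@3 MEM@4 WB@5
I1 ld r2 <- r4: IF@2 ID@3 stall=0 (-) EX@4 MEM@5 WB@6
I2 mul r1 <- r5,r1: IF@3 ID@4 stall=0 (-) EX@5 MEM@6 WB@7
I3 add r3 <- r4,r5: IF@4 ID@5 stall=0 (-) EX@6 MEM@7 WB@8
I4 sub r2 <- r2,r2: IF@5 ID@6 stall=0 (-) EX@7 MEM@8 WB@9
I5 sub r1 <- r4,r5: IF@6 ID@7 stall=0 (-) EX@8 MEM@9 WB@10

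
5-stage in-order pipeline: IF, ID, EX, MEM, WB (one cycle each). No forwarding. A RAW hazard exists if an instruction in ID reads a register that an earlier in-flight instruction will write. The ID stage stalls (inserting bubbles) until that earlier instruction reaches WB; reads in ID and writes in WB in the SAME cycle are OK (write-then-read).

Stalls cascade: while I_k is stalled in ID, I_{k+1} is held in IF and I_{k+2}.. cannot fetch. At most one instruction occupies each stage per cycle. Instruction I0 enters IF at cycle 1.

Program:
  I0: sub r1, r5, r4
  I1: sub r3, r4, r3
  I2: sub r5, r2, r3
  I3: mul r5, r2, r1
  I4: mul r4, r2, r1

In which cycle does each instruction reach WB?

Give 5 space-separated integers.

Answer: 5 6 9 10 11

Derivation:
I0 sub r1 <- r5,r4: IF@1 ID@2 stall=0 (-) EX@3 MEM@4 WB@5
I1 sub r3 <- r4,r3: IF@2 ID@3 stall=0 (-) EX@4 MEM@5 WB@6
I2 sub r5 <- r2,r3: IF@3 ID@4 stall=2 (RAW on I1.r3 (WB@6)) EX@7 MEM@8 WB@9
I3 mul r5 <- r2,r1: IF@4 ID@7 stall=0 (-) EX@8 MEM@9 WB@10
I4 mul r4 <- r2,r1: IF@7 ID@8 stall=0 (-) EX@9 MEM@10 WB@11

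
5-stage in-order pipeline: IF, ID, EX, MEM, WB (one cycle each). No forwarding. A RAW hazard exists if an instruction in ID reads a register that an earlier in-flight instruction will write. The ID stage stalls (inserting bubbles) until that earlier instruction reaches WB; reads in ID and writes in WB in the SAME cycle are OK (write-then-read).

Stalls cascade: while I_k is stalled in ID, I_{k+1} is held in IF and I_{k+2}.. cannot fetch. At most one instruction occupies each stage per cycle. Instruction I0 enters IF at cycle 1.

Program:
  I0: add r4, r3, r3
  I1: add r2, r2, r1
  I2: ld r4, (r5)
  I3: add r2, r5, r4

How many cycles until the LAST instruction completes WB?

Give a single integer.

Answer: 10

Derivation:
I0 add r4 <- r3,r3: IF@1 ID@2 stall=0 (-) EX@3 MEM@4 WB@5
I1 add r2 <- r2,r1: IF@2 ID@3 stall=0 (-) EX@4 MEM@5 WB@6
I2 ld r4 <- r5: IF@3 ID@4 stall=0 (-) EX@5 MEM@6 WB@7
I3 add r2 <- r5,r4: IF@4 ID@5 stall=2 (RAW on I2.r4 (WB@7)) EX@8 MEM@9 WB@10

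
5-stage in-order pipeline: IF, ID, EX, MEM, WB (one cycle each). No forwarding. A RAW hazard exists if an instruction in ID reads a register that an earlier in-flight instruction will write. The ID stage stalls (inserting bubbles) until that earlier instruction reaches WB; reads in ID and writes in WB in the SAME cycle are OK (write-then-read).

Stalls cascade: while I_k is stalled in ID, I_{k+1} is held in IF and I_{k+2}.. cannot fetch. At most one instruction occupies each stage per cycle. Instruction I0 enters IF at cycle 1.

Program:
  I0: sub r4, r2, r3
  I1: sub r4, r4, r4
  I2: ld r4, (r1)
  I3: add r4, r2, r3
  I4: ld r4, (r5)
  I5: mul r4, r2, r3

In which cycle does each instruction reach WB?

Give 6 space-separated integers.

Answer: 5 8 9 10 11 12

Derivation:
I0 sub r4 <- r2,r3: IF@1 ID@2 stall=0 (-) EX@3 MEM@4 WB@5
I1 sub r4 <- r4,r4: IF@2 ID@3 stall=2 (RAW on I0.r4 (WB@5)) EX@6 MEM@7 WB@8
I2 ld r4 <- r1: IF@3 ID@6 stall=0 (-) EX@7 MEM@8 WB@9
I3 add r4 <- r2,r3: IF@6 ID@7 stall=0 (-) EX@8 MEM@9 WB@10
I4 ld r4 <- r5: IF@7 ID@8 stall=0 (-) EX@9 MEM@10 WB@11
I5 mul r4 <- r2,r3: IF@8 ID@9 stall=0 (-) EX@10 MEM@11 WB@12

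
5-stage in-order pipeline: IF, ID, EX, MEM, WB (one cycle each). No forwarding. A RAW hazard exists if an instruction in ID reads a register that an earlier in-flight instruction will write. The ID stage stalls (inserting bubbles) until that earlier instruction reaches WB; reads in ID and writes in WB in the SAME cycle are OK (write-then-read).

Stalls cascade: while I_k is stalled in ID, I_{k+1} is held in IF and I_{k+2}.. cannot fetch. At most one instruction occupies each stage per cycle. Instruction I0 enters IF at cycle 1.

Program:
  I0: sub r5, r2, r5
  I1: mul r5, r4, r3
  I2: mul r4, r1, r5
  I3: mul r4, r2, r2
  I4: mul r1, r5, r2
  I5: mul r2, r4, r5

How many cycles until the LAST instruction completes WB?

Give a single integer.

Answer: 13

Derivation:
I0 sub r5 <- r2,r5: IF@1 ID@2 stall=0 (-) EX@3 MEM@4 WB@5
I1 mul r5 <- r4,r3: IF@2 ID@3 stall=0 (-) EX@4 MEM@5 WB@6
I2 mul r4 <- r1,r5: IF@3 ID@4 stall=2 (RAW on I1.r5 (WB@6)) EX@7 MEM@8 WB@9
I3 mul r4 <- r2,r2: IF@4 ID@7 stall=0 (-) EX@8 MEM@9 WB@10
I4 mul r1 <- r5,r2: IF@7 ID@8 stall=0 (-) EX@9 MEM@10 WB@11
I5 mul r2 <- r4,r5: IF@8 ID@9 stall=1 (RAW on I3.r4 (WB@10)) EX@11 MEM@12 WB@13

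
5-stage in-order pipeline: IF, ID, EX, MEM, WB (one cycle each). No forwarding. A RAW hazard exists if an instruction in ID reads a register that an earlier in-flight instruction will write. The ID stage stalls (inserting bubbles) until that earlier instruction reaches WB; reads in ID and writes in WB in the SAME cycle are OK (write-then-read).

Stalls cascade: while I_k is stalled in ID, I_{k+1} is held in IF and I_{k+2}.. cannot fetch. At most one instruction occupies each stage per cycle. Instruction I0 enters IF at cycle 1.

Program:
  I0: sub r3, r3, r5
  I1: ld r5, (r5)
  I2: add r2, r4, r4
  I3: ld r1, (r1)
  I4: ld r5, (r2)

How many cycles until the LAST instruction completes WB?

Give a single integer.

Answer: 10

Derivation:
I0 sub r3 <- r3,r5: IF@1 ID@2 stall=0 (-) EX@3 MEM@4 WB@5
I1 ld r5 <- r5: IF@2 ID@3 stall=0 (-) EX@4 MEM@5 WB@6
I2 add r2 <- r4,r4: IF@3 ID@4 stall=0 (-) EX@5 MEM@6 WB@7
I3 ld r1 <- r1: IF@4 ID@5 stall=0 (-) EX@6 MEM@7 WB@8
I4 ld r5 <- r2: IF@5 ID@6 stall=1 (RAW on I2.r2 (WB@7)) EX@8 MEM@9 WB@10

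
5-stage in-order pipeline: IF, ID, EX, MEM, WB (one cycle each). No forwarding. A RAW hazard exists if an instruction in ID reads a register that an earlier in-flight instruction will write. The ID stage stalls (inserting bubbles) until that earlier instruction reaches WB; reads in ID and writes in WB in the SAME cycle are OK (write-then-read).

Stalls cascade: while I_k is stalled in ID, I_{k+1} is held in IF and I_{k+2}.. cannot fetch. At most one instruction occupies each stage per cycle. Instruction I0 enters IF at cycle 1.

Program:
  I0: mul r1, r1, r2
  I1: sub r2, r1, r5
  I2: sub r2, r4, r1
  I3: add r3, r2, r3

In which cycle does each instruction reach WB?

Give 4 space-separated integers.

I0 mul r1 <- r1,r2: IF@1 ID@2 stall=0 (-) EX@3 MEM@4 WB@5
I1 sub r2 <- r1,r5: IF@2 ID@3 stall=2 (RAW on I0.r1 (WB@5)) EX@6 MEM@7 WB@8
I2 sub r2 <- r4,r1: IF@3 ID@6 stall=0 (-) EX@7 MEM@8 WB@9
I3 add r3 <- r2,r3: IF@6 ID@7 stall=2 (RAW on I2.r2 (WB@9)) EX@10 MEM@11 WB@12

Answer: 5 8 9 12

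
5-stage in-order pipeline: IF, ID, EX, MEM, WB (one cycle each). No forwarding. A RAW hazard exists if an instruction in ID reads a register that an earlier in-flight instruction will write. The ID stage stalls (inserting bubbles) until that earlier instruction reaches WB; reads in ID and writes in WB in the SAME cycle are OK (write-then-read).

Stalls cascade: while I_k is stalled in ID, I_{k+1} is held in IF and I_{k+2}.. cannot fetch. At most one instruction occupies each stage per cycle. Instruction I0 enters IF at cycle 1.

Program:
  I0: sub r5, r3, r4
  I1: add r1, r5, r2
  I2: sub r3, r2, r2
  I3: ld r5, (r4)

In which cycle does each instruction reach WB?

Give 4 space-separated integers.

I0 sub r5 <- r3,r4: IF@1 ID@2 stall=0 (-) EX@3 MEM@4 WB@5
I1 add r1 <- r5,r2: IF@2 ID@3 stall=2 (RAW on I0.r5 (WB@5)) EX@6 MEM@7 WB@8
I2 sub r3 <- r2,r2: IF@3 ID@6 stall=0 (-) EX@7 MEM@8 WB@9
I3 ld r5 <- r4: IF@6 ID@7 stall=0 (-) EX@8 MEM@9 WB@10

Answer: 5 8 9 10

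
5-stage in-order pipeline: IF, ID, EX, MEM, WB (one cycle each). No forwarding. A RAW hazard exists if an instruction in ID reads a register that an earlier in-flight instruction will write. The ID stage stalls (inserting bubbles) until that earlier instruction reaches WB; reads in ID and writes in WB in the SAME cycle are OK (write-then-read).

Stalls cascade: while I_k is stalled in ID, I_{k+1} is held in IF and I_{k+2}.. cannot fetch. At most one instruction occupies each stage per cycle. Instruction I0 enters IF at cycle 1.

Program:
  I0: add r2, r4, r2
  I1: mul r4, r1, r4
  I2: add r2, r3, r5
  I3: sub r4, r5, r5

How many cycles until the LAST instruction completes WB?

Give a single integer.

Answer: 8

Derivation:
I0 add r2 <- r4,r2: IF@1 ID@2 stall=0 (-) EX@3 MEM@4 WB@5
I1 mul r4 <- r1,r4: IF@2 ID@3 stall=0 (-) EX@4 MEM@5 WB@6
I2 add r2 <- r3,r5: IF@3 ID@4 stall=0 (-) EX@5 MEM@6 WB@7
I3 sub r4 <- r5,r5: IF@4 ID@5 stall=0 (-) EX@6 MEM@7 WB@8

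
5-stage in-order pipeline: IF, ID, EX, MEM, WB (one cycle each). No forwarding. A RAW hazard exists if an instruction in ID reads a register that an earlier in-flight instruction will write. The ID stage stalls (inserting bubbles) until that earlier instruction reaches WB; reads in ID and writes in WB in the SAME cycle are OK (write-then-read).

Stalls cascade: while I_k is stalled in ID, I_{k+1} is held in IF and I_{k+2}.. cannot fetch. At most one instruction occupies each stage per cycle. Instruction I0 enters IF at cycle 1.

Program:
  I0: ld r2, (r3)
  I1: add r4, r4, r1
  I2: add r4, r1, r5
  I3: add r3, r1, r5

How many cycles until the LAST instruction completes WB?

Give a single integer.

Answer: 8

Derivation:
I0 ld r2 <- r3: IF@1 ID@2 stall=0 (-) EX@3 MEM@4 WB@5
I1 add r4 <- r4,r1: IF@2 ID@3 stall=0 (-) EX@4 MEM@5 WB@6
I2 add r4 <- r1,r5: IF@3 ID@4 stall=0 (-) EX@5 MEM@6 WB@7
I3 add r3 <- r1,r5: IF@4 ID@5 stall=0 (-) EX@6 MEM@7 WB@8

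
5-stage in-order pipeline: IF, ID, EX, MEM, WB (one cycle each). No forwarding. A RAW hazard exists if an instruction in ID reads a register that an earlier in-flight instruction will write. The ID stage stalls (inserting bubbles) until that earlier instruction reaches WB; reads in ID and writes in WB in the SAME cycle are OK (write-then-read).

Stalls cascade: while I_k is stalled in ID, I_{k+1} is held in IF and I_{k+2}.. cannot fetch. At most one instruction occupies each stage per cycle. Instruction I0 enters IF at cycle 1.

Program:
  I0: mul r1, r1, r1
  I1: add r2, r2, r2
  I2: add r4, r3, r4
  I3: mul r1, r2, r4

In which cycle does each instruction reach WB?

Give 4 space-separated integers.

Answer: 5 6 7 10

Derivation:
I0 mul r1 <- r1,r1: IF@1 ID@2 stall=0 (-) EX@3 MEM@4 WB@5
I1 add r2 <- r2,r2: IF@2 ID@3 stall=0 (-) EX@4 MEM@5 WB@6
I2 add r4 <- r3,r4: IF@3 ID@4 stall=0 (-) EX@5 MEM@6 WB@7
I3 mul r1 <- r2,r4: IF@4 ID@5 stall=2 (RAW on I2.r4 (WB@7)) EX@8 MEM@9 WB@10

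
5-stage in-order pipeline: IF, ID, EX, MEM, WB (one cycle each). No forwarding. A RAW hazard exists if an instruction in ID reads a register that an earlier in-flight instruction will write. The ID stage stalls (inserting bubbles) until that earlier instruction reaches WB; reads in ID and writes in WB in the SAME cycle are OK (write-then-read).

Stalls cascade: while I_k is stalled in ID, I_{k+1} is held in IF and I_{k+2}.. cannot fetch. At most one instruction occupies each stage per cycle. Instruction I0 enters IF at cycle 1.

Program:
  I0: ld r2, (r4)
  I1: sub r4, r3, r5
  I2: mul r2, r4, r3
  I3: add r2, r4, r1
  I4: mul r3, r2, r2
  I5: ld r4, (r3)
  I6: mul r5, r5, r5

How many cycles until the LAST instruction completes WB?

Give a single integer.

I0 ld r2 <- r4: IF@1 ID@2 stall=0 (-) EX@3 MEM@4 WB@5
I1 sub r4 <- r3,r5: IF@2 ID@3 stall=0 (-) EX@4 MEM@5 WB@6
I2 mul r2 <- r4,r3: IF@3 ID@4 stall=2 (RAW on I1.r4 (WB@6)) EX@7 MEM@8 WB@9
I3 add r2 <- r4,r1: IF@4 ID@7 stall=0 (-) EX@8 MEM@9 WB@10
I4 mul r3 <- r2,r2: IF@7 ID@8 stall=2 (RAW on I3.r2 (WB@10)) EX@11 MEM@12 WB@13
I5 ld r4 <- r3: IF@8 ID@11 stall=2 (RAW on I4.r3 (WB@13)) EX@14 MEM@15 WB@16
I6 mul r5 <- r5,r5: IF@11 ID@14 stall=0 (-) EX@15 MEM@16 WB@17

Answer: 17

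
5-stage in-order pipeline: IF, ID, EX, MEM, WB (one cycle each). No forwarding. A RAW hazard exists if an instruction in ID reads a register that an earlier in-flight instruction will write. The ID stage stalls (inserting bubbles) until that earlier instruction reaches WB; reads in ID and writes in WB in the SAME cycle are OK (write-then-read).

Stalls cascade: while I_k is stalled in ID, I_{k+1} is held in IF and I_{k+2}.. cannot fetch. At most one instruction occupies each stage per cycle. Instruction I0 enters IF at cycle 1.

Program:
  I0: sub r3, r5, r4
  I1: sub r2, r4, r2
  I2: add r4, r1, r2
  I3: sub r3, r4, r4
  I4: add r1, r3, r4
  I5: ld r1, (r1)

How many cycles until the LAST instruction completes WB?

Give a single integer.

Answer: 18

Derivation:
I0 sub r3 <- r5,r4: IF@1 ID@2 stall=0 (-) EX@3 MEM@4 WB@5
I1 sub r2 <- r4,r2: IF@2 ID@3 stall=0 (-) EX@4 MEM@5 WB@6
I2 add r4 <- r1,r2: IF@3 ID@4 stall=2 (RAW on I1.r2 (WB@6)) EX@7 MEM@8 WB@9
I3 sub r3 <- r4,r4: IF@4 ID@7 stall=2 (RAW on I2.r4 (WB@9)) EX@10 MEM@11 WB@12
I4 add r1 <- r3,r4: IF@7 ID@10 stall=2 (RAW on I3.r3 (WB@12)) EX@13 MEM@14 WB@15
I5 ld r1 <- r1: IF@10 ID@13 stall=2 (RAW on I4.r1 (WB@15)) EX@16 MEM@17 WB@18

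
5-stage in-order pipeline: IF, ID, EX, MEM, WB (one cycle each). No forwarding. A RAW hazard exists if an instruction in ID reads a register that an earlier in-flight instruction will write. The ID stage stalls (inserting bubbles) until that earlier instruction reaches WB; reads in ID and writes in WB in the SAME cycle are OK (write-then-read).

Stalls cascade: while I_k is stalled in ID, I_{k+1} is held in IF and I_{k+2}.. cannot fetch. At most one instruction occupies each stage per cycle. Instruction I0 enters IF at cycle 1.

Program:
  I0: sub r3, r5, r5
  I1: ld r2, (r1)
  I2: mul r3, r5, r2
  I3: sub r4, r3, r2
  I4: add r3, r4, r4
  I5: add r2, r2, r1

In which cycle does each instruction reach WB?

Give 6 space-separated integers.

Answer: 5 6 9 12 15 16

Derivation:
I0 sub r3 <- r5,r5: IF@1 ID@2 stall=0 (-) EX@3 MEM@4 WB@5
I1 ld r2 <- r1: IF@2 ID@3 stall=0 (-) EX@4 MEM@5 WB@6
I2 mul r3 <- r5,r2: IF@3 ID@4 stall=2 (RAW on I1.r2 (WB@6)) EX@7 MEM@8 WB@9
I3 sub r4 <- r3,r2: IF@4 ID@7 stall=2 (RAW on I2.r3 (WB@9)) EX@10 MEM@11 WB@12
I4 add r3 <- r4,r4: IF@7 ID@10 stall=2 (RAW on I3.r4 (WB@12)) EX@13 MEM@14 WB@15
I5 add r2 <- r2,r1: IF@10 ID@13 stall=0 (-) EX@14 MEM@15 WB@16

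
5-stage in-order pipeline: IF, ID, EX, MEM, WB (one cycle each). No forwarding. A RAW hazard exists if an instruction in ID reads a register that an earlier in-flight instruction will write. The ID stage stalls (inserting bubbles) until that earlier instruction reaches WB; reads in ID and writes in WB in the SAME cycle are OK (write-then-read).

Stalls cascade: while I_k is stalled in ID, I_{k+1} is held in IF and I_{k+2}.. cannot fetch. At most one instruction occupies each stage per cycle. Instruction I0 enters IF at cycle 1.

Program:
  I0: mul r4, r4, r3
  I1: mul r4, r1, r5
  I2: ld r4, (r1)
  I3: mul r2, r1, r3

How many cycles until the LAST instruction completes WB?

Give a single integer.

I0 mul r4 <- r4,r3: IF@1 ID@2 stall=0 (-) EX@3 MEM@4 WB@5
I1 mul r4 <- r1,r5: IF@2 ID@3 stall=0 (-) EX@4 MEM@5 WB@6
I2 ld r4 <- r1: IF@3 ID@4 stall=0 (-) EX@5 MEM@6 WB@7
I3 mul r2 <- r1,r3: IF@4 ID@5 stall=0 (-) EX@6 MEM@7 WB@8

Answer: 8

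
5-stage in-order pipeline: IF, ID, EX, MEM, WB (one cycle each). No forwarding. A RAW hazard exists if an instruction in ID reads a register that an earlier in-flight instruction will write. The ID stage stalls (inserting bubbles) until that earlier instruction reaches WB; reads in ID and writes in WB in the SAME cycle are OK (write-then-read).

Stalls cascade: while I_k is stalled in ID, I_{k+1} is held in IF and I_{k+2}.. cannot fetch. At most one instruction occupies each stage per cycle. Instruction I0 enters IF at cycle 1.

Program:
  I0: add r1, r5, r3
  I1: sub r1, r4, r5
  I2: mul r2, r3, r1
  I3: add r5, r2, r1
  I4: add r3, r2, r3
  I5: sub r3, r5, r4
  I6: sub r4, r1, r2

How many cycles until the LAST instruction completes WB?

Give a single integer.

I0 add r1 <- r5,r3: IF@1 ID@2 stall=0 (-) EX@3 MEM@4 WB@5
I1 sub r1 <- r4,r5: IF@2 ID@3 stall=0 (-) EX@4 MEM@5 WB@6
I2 mul r2 <- r3,r1: IF@3 ID@4 stall=2 (RAW on I1.r1 (WB@6)) EX@7 MEM@8 WB@9
I3 add r5 <- r2,r1: IF@4 ID@7 stall=2 (RAW on I2.r2 (WB@9)) EX@10 MEM@11 WB@12
I4 add r3 <- r2,r3: IF@7 ID@10 stall=0 (-) EX@11 MEM@12 WB@13
I5 sub r3 <- r5,r4: IF@10 ID@11 stall=1 (RAW on I3.r5 (WB@12)) EX@13 MEM@14 WB@15
I6 sub r4 <- r1,r2: IF@11 ID@13 stall=0 (-) EX@14 MEM@15 WB@16

Answer: 16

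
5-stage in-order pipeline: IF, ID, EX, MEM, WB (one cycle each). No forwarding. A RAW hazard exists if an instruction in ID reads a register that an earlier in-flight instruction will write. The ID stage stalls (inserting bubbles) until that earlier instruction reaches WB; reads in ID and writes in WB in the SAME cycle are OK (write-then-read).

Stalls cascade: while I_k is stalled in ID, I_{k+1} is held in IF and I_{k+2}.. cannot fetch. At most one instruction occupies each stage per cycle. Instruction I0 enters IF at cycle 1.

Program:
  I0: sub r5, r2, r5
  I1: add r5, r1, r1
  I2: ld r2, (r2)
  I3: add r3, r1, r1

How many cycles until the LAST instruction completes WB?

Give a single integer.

I0 sub r5 <- r2,r5: IF@1 ID@2 stall=0 (-) EX@3 MEM@4 WB@5
I1 add r5 <- r1,r1: IF@2 ID@3 stall=0 (-) EX@4 MEM@5 WB@6
I2 ld r2 <- r2: IF@3 ID@4 stall=0 (-) EX@5 MEM@6 WB@7
I3 add r3 <- r1,r1: IF@4 ID@5 stall=0 (-) EX@6 MEM@7 WB@8

Answer: 8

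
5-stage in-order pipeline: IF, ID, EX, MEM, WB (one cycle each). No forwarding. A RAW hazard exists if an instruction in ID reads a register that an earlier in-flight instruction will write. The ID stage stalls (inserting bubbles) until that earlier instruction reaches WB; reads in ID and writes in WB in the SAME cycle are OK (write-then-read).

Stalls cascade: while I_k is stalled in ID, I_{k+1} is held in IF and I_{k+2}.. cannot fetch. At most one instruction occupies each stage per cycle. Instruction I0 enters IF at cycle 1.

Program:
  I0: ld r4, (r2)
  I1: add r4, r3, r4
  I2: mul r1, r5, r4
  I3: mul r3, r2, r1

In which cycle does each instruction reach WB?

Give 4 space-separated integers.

I0 ld r4 <- r2: IF@1 ID@2 stall=0 (-) EX@3 MEM@4 WB@5
I1 add r4 <- r3,r4: IF@2 ID@3 stall=2 (RAW on I0.r4 (WB@5)) EX@6 MEM@7 WB@8
I2 mul r1 <- r5,r4: IF@3 ID@6 stall=2 (RAW on I1.r4 (WB@8)) EX@9 MEM@10 WB@11
I3 mul r3 <- r2,r1: IF@6 ID@9 stall=2 (RAW on I2.r1 (WB@11)) EX@12 MEM@13 WB@14

Answer: 5 8 11 14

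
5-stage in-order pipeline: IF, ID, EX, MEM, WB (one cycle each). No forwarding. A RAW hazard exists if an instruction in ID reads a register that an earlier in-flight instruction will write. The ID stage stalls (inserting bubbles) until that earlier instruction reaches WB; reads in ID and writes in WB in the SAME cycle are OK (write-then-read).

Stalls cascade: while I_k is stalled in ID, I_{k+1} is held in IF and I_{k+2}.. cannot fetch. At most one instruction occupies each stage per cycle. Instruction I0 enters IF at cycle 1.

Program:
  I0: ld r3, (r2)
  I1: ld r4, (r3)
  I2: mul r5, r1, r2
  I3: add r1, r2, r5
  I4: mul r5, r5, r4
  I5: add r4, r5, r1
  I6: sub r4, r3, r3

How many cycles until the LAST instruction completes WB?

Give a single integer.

I0 ld r3 <- r2: IF@1 ID@2 stall=0 (-) EX@3 MEM@4 WB@5
I1 ld r4 <- r3: IF@2 ID@3 stall=2 (RAW on I0.r3 (WB@5)) EX@6 MEM@7 WB@8
I2 mul r5 <- r1,r2: IF@3 ID@6 stall=0 (-) EX@7 MEM@8 WB@9
I3 add r1 <- r2,r5: IF@6 ID@7 stall=2 (RAW on I2.r5 (WB@9)) EX@10 MEM@11 WB@12
I4 mul r5 <- r5,r4: IF@7 ID@10 stall=0 (-) EX@11 MEM@12 WB@13
I5 add r4 <- r5,r1: IF@10 ID@11 stall=2 (RAW on I4.r5 (WB@13)) EX@14 MEM@15 WB@16
I6 sub r4 <- r3,r3: IF@11 ID@14 stall=0 (-) EX@15 MEM@16 WB@17

Answer: 17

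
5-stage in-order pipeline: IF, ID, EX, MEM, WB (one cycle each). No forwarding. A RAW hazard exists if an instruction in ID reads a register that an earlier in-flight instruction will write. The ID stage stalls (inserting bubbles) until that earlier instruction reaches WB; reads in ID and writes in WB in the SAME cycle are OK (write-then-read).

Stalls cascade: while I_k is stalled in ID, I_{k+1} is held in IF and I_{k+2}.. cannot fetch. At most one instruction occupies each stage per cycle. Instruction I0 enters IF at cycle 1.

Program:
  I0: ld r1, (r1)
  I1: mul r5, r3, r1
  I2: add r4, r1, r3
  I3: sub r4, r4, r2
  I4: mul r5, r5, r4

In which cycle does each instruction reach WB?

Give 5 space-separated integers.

Answer: 5 8 9 12 15

Derivation:
I0 ld r1 <- r1: IF@1 ID@2 stall=0 (-) EX@3 MEM@4 WB@5
I1 mul r5 <- r3,r1: IF@2 ID@3 stall=2 (RAW on I0.r1 (WB@5)) EX@6 MEM@7 WB@8
I2 add r4 <- r1,r3: IF@3 ID@6 stall=0 (-) EX@7 MEM@8 WB@9
I3 sub r4 <- r4,r2: IF@6 ID@7 stall=2 (RAW on I2.r4 (WB@9)) EX@10 MEM@11 WB@12
I4 mul r5 <- r5,r4: IF@7 ID@10 stall=2 (RAW on I3.r4 (WB@12)) EX@13 MEM@14 WB@15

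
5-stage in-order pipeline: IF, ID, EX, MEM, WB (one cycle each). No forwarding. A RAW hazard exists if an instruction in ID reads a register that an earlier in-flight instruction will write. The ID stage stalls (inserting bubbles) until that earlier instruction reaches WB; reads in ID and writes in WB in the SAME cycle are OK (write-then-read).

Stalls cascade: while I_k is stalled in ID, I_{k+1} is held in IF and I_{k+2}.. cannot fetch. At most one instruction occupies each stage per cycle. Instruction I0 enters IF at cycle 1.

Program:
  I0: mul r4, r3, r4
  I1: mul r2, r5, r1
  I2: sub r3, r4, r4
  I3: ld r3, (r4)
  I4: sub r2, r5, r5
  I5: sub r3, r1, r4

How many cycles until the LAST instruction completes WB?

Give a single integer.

Answer: 11

Derivation:
I0 mul r4 <- r3,r4: IF@1 ID@2 stall=0 (-) EX@3 MEM@4 WB@5
I1 mul r2 <- r5,r1: IF@2 ID@3 stall=0 (-) EX@4 MEM@5 WB@6
I2 sub r3 <- r4,r4: IF@3 ID@4 stall=1 (RAW on I0.r4 (WB@5)) EX@6 MEM@7 WB@8
I3 ld r3 <- r4: IF@4 ID@6 stall=0 (-) EX@7 MEM@8 WB@9
I4 sub r2 <- r5,r5: IF@6 ID@7 stall=0 (-) EX@8 MEM@9 WB@10
I5 sub r3 <- r1,r4: IF@7 ID@8 stall=0 (-) EX@9 MEM@10 WB@11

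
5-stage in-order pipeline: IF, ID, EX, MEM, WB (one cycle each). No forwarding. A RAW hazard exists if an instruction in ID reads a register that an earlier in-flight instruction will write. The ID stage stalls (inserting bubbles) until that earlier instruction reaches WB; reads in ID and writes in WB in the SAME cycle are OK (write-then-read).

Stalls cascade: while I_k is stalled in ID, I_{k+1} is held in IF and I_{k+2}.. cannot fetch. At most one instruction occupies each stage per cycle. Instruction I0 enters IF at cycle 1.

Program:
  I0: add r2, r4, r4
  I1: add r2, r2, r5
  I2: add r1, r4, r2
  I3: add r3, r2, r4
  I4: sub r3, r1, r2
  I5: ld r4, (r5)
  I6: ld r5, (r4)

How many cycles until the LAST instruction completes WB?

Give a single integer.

I0 add r2 <- r4,r4: IF@1 ID@2 stall=0 (-) EX@3 MEM@4 WB@5
I1 add r2 <- r2,r5: IF@2 ID@3 stall=2 (RAW on I0.r2 (WB@5)) EX@6 MEM@7 WB@8
I2 add r1 <- r4,r2: IF@3 ID@6 stall=2 (RAW on I1.r2 (WB@8)) EX@9 MEM@10 WB@11
I3 add r3 <- r2,r4: IF@6 ID@9 stall=0 (-) EX@10 MEM@11 WB@12
I4 sub r3 <- r1,r2: IF@9 ID@10 stall=1 (RAW on I2.r1 (WB@11)) EX@12 MEM@13 WB@14
I5 ld r4 <- r5: IF@10 ID@12 stall=0 (-) EX@13 MEM@14 WB@15
I6 ld r5 <- r4: IF@12 ID@13 stall=2 (RAW on I5.r4 (WB@15)) EX@16 MEM@17 WB@18

Answer: 18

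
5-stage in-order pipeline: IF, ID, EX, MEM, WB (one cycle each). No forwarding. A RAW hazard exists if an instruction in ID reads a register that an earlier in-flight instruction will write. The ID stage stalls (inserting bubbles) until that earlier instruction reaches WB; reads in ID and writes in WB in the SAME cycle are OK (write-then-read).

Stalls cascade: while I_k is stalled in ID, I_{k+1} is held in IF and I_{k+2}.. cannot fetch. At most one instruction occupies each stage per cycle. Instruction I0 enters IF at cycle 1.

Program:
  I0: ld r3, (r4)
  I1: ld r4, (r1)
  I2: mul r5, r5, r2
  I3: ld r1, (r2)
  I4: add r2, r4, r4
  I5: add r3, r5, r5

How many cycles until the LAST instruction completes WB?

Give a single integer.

Answer: 10

Derivation:
I0 ld r3 <- r4: IF@1 ID@2 stall=0 (-) EX@3 MEM@4 WB@5
I1 ld r4 <- r1: IF@2 ID@3 stall=0 (-) EX@4 MEM@5 WB@6
I2 mul r5 <- r5,r2: IF@3 ID@4 stall=0 (-) EX@5 MEM@6 WB@7
I3 ld r1 <- r2: IF@4 ID@5 stall=0 (-) EX@6 MEM@7 WB@8
I4 add r2 <- r4,r4: IF@5 ID@6 stall=0 (-) EX@7 MEM@8 WB@9
I5 add r3 <- r5,r5: IF@6 ID@7 stall=0 (-) EX@8 MEM@9 WB@10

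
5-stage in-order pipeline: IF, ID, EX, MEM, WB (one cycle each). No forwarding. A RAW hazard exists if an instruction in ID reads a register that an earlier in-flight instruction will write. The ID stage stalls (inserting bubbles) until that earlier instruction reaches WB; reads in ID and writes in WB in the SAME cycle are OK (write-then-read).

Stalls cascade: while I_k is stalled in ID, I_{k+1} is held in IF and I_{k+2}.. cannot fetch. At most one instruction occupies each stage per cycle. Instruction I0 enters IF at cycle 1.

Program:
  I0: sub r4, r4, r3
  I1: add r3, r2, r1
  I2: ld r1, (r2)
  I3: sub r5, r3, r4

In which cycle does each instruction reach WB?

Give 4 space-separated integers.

Answer: 5 6 7 9

Derivation:
I0 sub r4 <- r4,r3: IF@1 ID@2 stall=0 (-) EX@3 MEM@4 WB@5
I1 add r3 <- r2,r1: IF@2 ID@3 stall=0 (-) EX@4 MEM@5 WB@6
I2 ld r1 <- r2: IF@3 ID@4 stall=0 (-) EX@5 MEM@6 WB@7
I3 sub r5 <- r3,r4: IF@4 ID@5 stall=1 (RAW on I1.r3 (WB@6)) EX@7 MEM@8 WB@9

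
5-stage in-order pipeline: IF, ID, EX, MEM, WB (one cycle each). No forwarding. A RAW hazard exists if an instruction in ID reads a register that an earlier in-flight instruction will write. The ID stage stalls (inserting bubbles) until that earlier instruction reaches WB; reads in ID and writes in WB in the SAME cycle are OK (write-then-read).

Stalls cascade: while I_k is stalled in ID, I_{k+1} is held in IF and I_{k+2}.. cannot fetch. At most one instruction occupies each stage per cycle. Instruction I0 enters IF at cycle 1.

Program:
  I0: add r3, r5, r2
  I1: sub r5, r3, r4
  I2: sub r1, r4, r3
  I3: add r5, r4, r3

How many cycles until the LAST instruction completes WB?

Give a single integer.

I0 add r3 <- r5,r2: IF@1 ID@2 stall=0 (-) EX@3 MEM@4 WB@5
I1 sub r5 <- r3,r4: IF@2 ID@3 stall=2 (RAW on I0.r3 (WB@5)) EX@6 MEM@7 WB@8
I2 sub r1 <- r4,r3: IF@3 ID@6 stall=0 (-) EX@7 MEM@8 WB@9
I3 add r5 <- r4,r3: IF@6 ID@7 stall=0 (-) EX@8 MEM@9 WB@10

Answer: 10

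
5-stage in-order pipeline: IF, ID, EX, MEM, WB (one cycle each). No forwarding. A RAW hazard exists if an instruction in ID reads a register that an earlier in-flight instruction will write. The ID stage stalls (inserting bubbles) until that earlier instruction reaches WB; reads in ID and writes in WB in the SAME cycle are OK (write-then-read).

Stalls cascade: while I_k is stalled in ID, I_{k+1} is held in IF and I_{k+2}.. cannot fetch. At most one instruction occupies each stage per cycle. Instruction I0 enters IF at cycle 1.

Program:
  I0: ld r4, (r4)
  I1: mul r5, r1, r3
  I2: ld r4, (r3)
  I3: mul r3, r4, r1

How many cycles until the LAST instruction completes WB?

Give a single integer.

Answer: 10

Derivation:
I0 ld r4 <- r4: IF@1 ID@2 stall=0 (-) EX@3 MEM@4 WB@5
I1 mul r5 <- r1,r3: IF@2 ID@3 stall=0 (-) EX@4 MEM@5 WB@6
I2 ld r4 <- r3: IF@3 ID@4 stall=0 (-) EX@5 MEM@6 WB@7
I3 mul r3 <- r4,r1: IF@4 ID@5 stall=2 (RAW on I2.r4 (WB@7)) EX@8 MEM@9 WB@10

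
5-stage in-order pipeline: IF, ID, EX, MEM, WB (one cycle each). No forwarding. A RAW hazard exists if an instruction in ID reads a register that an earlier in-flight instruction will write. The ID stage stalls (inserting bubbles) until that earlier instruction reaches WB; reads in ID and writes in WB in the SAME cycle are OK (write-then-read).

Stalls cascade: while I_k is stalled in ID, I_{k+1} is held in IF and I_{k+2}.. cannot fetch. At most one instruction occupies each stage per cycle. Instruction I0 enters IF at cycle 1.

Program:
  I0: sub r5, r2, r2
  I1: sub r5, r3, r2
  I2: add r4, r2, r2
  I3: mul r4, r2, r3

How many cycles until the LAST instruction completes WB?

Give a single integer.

I0 sub r5 <- r2,r2: IF@1 ID@2 stall=0 (-) EX@3 MEM@4 WB@5
I1 sub r5 <- r3,r2: IF@2 ID@3 stall=0 (-) EX@4 MEM@5 WB@6
I2 add r4 <- r2,r2: IF@3 ID@4 stall=0 (-) EX@5 MEM@6 WB@7
I3 mul r4 <- r2,r3: IF@4 ID@5 stall=0 (-) EX@6 MEM@7 WB@8

Answer: 8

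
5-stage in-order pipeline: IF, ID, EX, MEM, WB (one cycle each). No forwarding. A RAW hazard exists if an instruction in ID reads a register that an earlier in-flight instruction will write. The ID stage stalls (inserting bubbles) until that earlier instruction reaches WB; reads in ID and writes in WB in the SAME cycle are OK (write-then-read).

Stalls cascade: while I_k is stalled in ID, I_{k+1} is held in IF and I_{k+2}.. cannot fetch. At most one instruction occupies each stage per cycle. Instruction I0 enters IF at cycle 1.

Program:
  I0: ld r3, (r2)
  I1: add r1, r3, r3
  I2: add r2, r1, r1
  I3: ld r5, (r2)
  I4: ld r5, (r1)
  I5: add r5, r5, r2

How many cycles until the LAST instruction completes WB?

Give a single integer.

Answer: 18

Derivation:
I0 ld r3 <- r2: IF@1 ID@2 stall=0 (-) EX@3 MEM@4 WB@5
I1 add r1 <- r3,r3: IF@2 ID@3 stall=2 (RAW on I0.r3 (WB@5)) EX@6 MEM@7 WB@8
I2 add r2 <- r1,r1: IF@3 ID@6 stall=2 (RAW on I1.r1 (WB@8)) EX@9 MEM@10 WB@11
I3 ld r5 <- r2: IF@6 ID@9 stall=2 (RAW on I2.r2 (WB@11)) EX@12 MEM@13 WB@14
I4 ld r5 <- r1: IF@9 ID@12 stall=0 (-) EX@13 MEM@14 WB@15
I5 add r5 <- r5,r2: IF@12 ID@13 stall=2 (RAW on I4.r5 (WB@15)) EX@16 MEM@17 WB@18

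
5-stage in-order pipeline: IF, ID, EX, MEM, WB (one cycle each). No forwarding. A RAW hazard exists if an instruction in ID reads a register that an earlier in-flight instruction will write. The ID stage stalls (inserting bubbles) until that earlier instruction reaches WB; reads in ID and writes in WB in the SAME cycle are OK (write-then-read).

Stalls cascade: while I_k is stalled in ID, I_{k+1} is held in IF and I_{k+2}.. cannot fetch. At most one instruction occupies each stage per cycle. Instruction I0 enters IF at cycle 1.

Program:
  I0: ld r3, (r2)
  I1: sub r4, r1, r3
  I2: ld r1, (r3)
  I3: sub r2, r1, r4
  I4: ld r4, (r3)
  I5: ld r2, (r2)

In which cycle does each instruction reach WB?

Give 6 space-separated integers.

I0 ld r3 <- r2: IF@1 ID@2 stall=0 (-) EX@3 MEM@4 WB@5
I1 sub r4 <- r1,r3: IF@2 ID@3 stall=2 (RAW on I0.r3 (WB@5)) EX@6 MEM@7 WB@8
I2 ld r1 <- r3: IF@3 ID@6 stall=0 (-) EX@7 MEM@8 WB@9
I3 sub r2 <- r1,r4: IF@6 ID@7 stall=2 (RAW on I2.r1 (WB@9)) EX@10 MEM@11 WB@12
I4 ld r4 <- r3: IF@7 ID@10 stall=0 (-) EX@11 MEM@12 WB@13
I5 ld r2 <- r2: IF@10 ID@11 stall=1 (RAW on I3.r2 (WB@12)) EX@13 MEM@14 WB@15

Answer: 5 8 9 12 13 15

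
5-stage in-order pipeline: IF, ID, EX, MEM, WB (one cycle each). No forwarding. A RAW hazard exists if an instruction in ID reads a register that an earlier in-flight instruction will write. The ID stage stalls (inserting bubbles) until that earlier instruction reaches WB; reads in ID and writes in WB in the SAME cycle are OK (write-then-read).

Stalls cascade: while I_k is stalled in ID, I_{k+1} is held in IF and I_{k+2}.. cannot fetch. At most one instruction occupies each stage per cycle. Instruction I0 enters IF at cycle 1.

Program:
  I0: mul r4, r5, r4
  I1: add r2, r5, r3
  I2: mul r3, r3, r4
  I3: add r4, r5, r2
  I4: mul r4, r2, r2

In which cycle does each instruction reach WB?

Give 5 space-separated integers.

Answer: 5 6 8 9 10

Derivation:
I0 mul r4 <- r5,r4: IF@1 ID@2 stall=0 (-) EX@3 MEM@4 WB@5
I1 add r2 <- r5,r3: IF@2 ID@3 stall=0 (-) EX@4 MEM@5 WB@6
I2 mul r3 <- r3,r4: IF@3 ID@4 stall=1 (RAW on I0.r4 (WB@5)) EX@6 MEM@7 WB@8
I3 add r4 <- r5,r2: IF@4 ID@6 stall=0 (-) EX@7 MEM@8 WB@9
I4 mul r4 <- r2,r2: IF@6 ID@7 stall=0 (-) EX@8 MEM@9 WB@10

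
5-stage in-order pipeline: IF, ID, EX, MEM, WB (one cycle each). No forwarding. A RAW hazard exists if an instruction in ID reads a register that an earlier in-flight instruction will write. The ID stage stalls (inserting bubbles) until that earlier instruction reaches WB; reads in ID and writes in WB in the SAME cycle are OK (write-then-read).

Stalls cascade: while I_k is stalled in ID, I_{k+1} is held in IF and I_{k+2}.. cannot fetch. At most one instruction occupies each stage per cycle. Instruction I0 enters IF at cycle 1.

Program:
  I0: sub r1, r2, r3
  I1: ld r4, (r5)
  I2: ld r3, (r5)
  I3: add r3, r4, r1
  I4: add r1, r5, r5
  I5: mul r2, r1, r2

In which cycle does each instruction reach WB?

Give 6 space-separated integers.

I0 sub r1 <- r2,r3: IF@1 ID@2 stall=0 (-) EX@3 MEM@4 WB@5
I1 ld r4 <- r5: IF@2 ID@3 stall=0 (-) EX@4 MEM@5 WB@6
I2 ld r3 <- r5: IF@3 ID@4 stall=0 (-) EX@5 MEM@6 WB@7
I3 add r3 <- r4,r1: IF@4 ID@5 stall=1 (RAW on I1.r4 (WB@6)) EX@7 MEM@8 WB@9
I4 add r1 <- r5,r5: IF@5 ID@7 stall=0 (-) EX@8 MEM@9 WB@10
I5 mul r2 <- r1,r2: IF@7 ID@8 stall=2 (RAW on I4.r1 (WB@10)) EX@11 MEM@12 WB@13

Answer: 5 6 7 9 10 13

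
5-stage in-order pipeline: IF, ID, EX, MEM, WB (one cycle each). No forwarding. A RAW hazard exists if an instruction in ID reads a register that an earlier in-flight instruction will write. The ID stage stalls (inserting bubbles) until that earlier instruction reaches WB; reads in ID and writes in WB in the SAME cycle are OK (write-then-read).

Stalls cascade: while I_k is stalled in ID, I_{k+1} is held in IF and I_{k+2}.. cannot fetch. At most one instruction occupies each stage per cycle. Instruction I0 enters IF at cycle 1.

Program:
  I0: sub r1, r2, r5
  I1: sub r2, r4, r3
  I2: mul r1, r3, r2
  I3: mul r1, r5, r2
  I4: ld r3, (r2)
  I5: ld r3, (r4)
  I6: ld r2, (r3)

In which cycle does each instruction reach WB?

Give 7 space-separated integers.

Answer: 5 6 9 10 11 12 15

Derivation:
I0 sub r1 <- r2,r5: IF@1 ID@2 stall=0 (-) EX@3 MEM@4 WB@5
I1 sub r2 <- r4,r3: IF@2 ID@3 stall=0 (-) EX@4 MEM@5 WB@6
I2 mul r1 <- r3,r2: IF@3 ID@4 stall=2 (RAW on I1.r2 (WB@6)) EX@7 MEM@8 WB@9
I3 mul r1 <- r5,r2: IF@4 ID@7 stall=0 (-) EX@8 MEM@9 WB@10
I4 ld r3 <- r2: IF@7 ID@8 stall=0 (-) EX@9 MEM@10 WB@11
I5 ld r3 <- r4: IF@8 ID@9 stall=0 (-) EX@10 MEM@11 WB@12
I6 ld r2 <- r3: IF@9 ID@10 stall=2 (RAW on I5.r3 (WB@12)) EX@13 MEM@14 WB@15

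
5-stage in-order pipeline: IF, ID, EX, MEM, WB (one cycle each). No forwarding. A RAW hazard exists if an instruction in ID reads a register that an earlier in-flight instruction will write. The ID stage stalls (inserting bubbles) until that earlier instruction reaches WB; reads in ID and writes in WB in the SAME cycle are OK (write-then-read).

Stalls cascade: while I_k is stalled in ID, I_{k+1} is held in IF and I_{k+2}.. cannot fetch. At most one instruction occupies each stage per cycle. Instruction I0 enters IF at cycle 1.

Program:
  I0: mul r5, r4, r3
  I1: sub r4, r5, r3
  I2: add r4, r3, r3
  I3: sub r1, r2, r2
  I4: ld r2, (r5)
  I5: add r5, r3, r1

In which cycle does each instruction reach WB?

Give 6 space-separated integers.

I0 mul r5 <- r4,r3: IF@1 ID@2 stall=0 (-) EX@3 MEM@4 WB@5
I1 sub r4 <- r5,r3: IF@2 ID@3 stall=2 (RAW on I0.r5 (WB@5)) EX@6 MEM@7 WB@8
I2 add r4 <- r3,r3: IF@3 ID@6 stall=0 (-) EX@7 MEM@8 WB@9
I3 sub r1 <- r2,r2: IF@6 ID@7 stall=0 (-) EX@8 MEM@9 WB@10
I4 ld r2 <- r5: IF@7 ID@8 stall=0 (-) EX@9 MEM@10 WB@11
I5 add r5 <- r3,r1: IF@8 ID@9 stall=1 (RAW on I3.r1 (WB@10)) EX@11 MEM@12 WB@13

Answer: 5 8 9 10 11 13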